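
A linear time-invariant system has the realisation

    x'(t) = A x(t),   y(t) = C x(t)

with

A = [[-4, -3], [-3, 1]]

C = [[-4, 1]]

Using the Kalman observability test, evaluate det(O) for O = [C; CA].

CA = [[13, 13]]
Observability matrix O = [C; CA] = [[-4, 1], [13, 13]]
det(O) = (-4)·13 - 1·13 = -52 - 13 = -65
Since det(O) ≠ 0, rank(O) = 2 and the system is completely observable.

-65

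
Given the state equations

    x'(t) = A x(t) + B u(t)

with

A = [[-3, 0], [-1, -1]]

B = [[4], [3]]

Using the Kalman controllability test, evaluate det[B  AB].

8

AB = [[-12], [-7]]
Controllability matrix C = [B  AB] = [[4, -12], [3, -7]]
det(C) = 4·(-7) - (-12)·3 = -28 - (-36) = 8
Since det(C) ≠ 0, rank(C) = 2 and the system is completely controllable.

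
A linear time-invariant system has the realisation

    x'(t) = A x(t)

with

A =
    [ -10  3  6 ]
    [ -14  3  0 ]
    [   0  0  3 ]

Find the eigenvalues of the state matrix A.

det(sI - A) = s^3 - (tr A)s^2 + (M11 + M22 + M33)s - det A, where Mii is the 2×2 principal minor of A obtained by deleting row i and column i.
tr A = (-10) + 3 + 3 = -4; M11 = 3·3 - 0·0 = 9 - 0 = 9; M22 = (-10)·3 - 6·0 = -30 - 0 = -30; M33 = (-10)·3 - 3·(-14) = -30 - (-42) = 12; sum of minors = -9.
det A = (-10)·(3·3 - 0·0) - 3·((-14)·3 - 0·0) + 6·((-14)·0 - 3·0) = (-10)·9 - 3·(-42) + 6·0 = 36.
So p(s) = det(sI - A) = s^3 + 4s^2 - 9s - 36.
Rational-root test: any integer root divides -36. Testing small divisors, s = -3 works: p(-3) = -27 + 36 + 27 + (-36) = 0, so (s + 3) is a factor.
Dividing, p(s) = (s + 3)(s^2 + s - 12).
Factor s^2 + s - 12: two numbers with sum -1 and product -12 are 3 and -4, so s^2 + s - 12 = (s - 3)(s + 4).
Hence p(s) = (s - 3) (s + 3) (s + 4), with roots -4, -3, 3.
At least one eigenvalue has non-negative real part, so the system is not asymptotically stable.

-4, -3, 3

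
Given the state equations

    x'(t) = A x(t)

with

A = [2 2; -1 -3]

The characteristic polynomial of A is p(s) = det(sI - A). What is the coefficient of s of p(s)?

1

For a 2×2 matrix, det(sI - A) = s^2 - (tr A)s + det A.
tr A = -1, det A = -4.
So p(s) = s^2 + s - 4.
The coefficient of s is 1.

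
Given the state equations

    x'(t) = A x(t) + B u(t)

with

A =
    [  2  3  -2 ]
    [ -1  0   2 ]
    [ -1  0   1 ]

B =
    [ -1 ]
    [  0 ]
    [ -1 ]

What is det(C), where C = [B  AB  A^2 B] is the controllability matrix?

3

AB = [[0], [-1], [0]]
A^2B = [[-3], [0], [0]]
Controllability matrix C = [B  AB  A^2B] = [[-1, 0, -3], [0, -1, 0], [-1, 0, 0]]
Expanding along the first row, det(C) = (-1)·((-1)·0 - 0·0) - 0·(0·0 - 0·(-1)) + (-3)·(0·0 - (-1)·(-1)) = (-1)·0 - 0·0 + (-3)·(-1) = 3
Since det(C) ≠ 0, rank(C) = 3 and the system is completely controllable.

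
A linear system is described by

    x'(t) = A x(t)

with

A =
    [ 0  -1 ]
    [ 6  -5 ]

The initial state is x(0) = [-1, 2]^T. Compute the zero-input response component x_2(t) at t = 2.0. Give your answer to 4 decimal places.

-0.1534

det(sI - A) = s^2 - (tr A)s + det A, with tr A = 0 + (-5) = -5 and det A = 0·(-5) - (-1)·6 = 0 - (-6) = 6.
So p(s) = det(sI - A) = s^2 + 5s + 6.
Factor s^2 + 5s + 6: two numbers with sum -5 and product 6 are -2 and -3, so s^2 + 5s + 6 = (s + 2)(s + 3).
Hence p(s) = (s + 2) (s + 3), with roots -3, -2.
The eigenvalues -3, -2 are distinct and real, so A is diagonalisable and x(t) = e^{At} x(0) = V diag(e^{λ_i t}) V^{-1} x(0), where the columns of V are the eigenvectors.
λ = -3: A - (-3)I = [[3, -1], [6, -2]]. Row 1 gives 3·v1 + (-1)·v2 = 0, so take v_1 = [-1, -3]^T.
λ = -2: A - (-2)I = [[2, -1], [6, -3]]. Row 1 gives 2·v1 + (-1)·v2 = 0, so take v_2 = [1, 2]^T.
V = [v_1 v_2] = [[-1, 1], [-3, 2]] has det V = 1, so V^{-1} = adj(V)/det V = [[2, -1], [3, -1]].
Modal coordinates z(0) = V^{-1} x(0): 2·(-1) + (-1)·2 = -4; 3·(-1) + (-1)·2 = -5; so z(0) = [-4, -5]^T.
x_2(t) = Σ_i (v_i)_2 · z_i(0) · e^{λ_i t} (row 2 of V times the modal terms).
x_2(2.0) = (-3)·(-4)·e^{-3·2.0} + 2·(-5)·e^{-2·2.0} = 12·0.002479 + (-10)·0.018316 = -0.1534.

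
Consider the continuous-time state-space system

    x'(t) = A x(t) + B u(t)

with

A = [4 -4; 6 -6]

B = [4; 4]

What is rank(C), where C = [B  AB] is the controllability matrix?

AB = [[0], [0]]
Controllability matrix C = [B  AB] = [[4, 0], [4, 0]]
Every column of C is a scalar multiple of column 1 = [4, 4] (multipliers 1, 0), so the columns span a one-dimensional space.
C ≠ 0, hence rank(C) = 1.
rank(C) = 1 < n = 2, so the pair (A, B) is not completely controllable.

1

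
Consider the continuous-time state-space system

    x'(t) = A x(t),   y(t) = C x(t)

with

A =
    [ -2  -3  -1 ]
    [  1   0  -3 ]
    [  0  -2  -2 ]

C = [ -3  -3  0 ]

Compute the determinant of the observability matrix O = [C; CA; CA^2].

-324

CA = [[3, 9, 12]]
CA^2 = [[3, -33, -54]]
Observability matrix O = [C; CA; CA^2] = [[-3, -3, 0], [3, 9, 12], [3, -33, -54]]
Expanding along the first row, det(O) = (-3)·(9·(-54) - 12·(-33)) - (-3)·(3·(-54) - 12·3) + 0·(3·(-33) - 9·3) = (-3)·(-90) - (-3)·(-198) + 0·(-126) = -324
Since det(O) ≠ 0, rank(O) = 3 and the system is completely observable.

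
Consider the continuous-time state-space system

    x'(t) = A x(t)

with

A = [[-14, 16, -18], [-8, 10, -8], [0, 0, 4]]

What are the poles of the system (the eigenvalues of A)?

-6, 2, 4

det(sI - A) = s^3 - (tr A)s^2 + (M11 + M22 + M33)s - det A, where Mii is the 2×2 principal minor of A obtained by deleting row i and column i.
tr A = (-14) + 10 + 4 = 0; M11 = 10·4 - (-8)·0 = 40 - 0 = 40; M22 = (-14)·4 - (-18)·0 = -56 - 0 = -56; M33 = (-14)·10 - 16·(-8) = -140 - (-128) = -12; sum of minors = -28.
det A = (-14)·(10·4 - (-8)·0) - 16·((-8)·4 - (-8)·0) + (-18)·((-8)·0 - 10·0) = (-14)·40 - 16·(-32) + (-18)·0 = -48.
So p(s) = det(sI - A) = s^3 - 28s + 48.
Rational-root test: any integer root divides 48. Testing small divisors, s = 2 works: p(2) = 8 + 0 + (-56) + 48 = 0, so (s - 2) is a factor.
Dividing, p(s) = (s - 2)(s^2 + 2s - 24).
Factor s^2 + 2s - 24: two numbers with sum -2 and product -24 are 4 and -6, so s^2 + 2s - 24 = (s - 4)(s + 6).
Hence p(s) = (s - 4) (s - 2) (s + 6), with roots -6, 2, 4.
At least one eigenvalue has non-negative real part, so the system is not asymptotically stable.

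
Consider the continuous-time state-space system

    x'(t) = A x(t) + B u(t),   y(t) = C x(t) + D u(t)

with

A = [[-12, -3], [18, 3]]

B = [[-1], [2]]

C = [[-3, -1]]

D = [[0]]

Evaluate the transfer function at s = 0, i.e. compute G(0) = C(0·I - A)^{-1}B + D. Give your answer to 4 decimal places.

G(0) = C(-A)^{-1}B + D = -C A^{-1} B + D.
det A = 18, so A^{-1} = (1/18)·adj(A) = [[1/6, 1/6], [-1, -2/3]]
A^{-1} B = [1/6, -1/3]^T
C A^{-1} B = -1/6
G(0) = D - C A^{-1} B = 0 - (-1/6) = 1/6 ≈ 0.1667

0.1667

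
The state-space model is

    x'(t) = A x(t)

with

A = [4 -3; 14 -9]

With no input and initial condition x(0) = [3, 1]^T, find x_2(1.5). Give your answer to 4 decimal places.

det(sI - A) = s^2 - (tr A)s + det A, with tr A = 4 + (-9) = -5 and det A = 4·(-9) - (-3)·14 = -36 - (-42) = 6.
So p(s) = det(sI - A) = s^2 + 5s + 6.
Factor s^2 + 5s + 6: two numbers with sum -5 and product 6 are -2 and -3, so s^2 + 5s + 6 = (s + 2)(s + 3).
Hence p(s) = (s + 2) (s + 3), with roots -3, -2.
The eigenvalues -3, -2 are distinct and real, so A is diagonalisable and x(t) = e^{At} x(0) = V diag(e^{λ_i t}) V^{-1} x(0), where the columns of V are the eigenvectors.
λ = -3: A - (-3)I = [[7, -3], [14, -6]]. Row 1 gives 7·v1 + (-3)·v2 = 0, so take v_1 = [-3, -7]^T.
λ = -2: A - (-2)I = [[6, -3], [14, -7]]. Row 1 gives 6·v1 + (-3)·v2 = 0, so take v_2 = [1, 2]^T.
V = [v_1 v_2] = [[-3, 1], [-7, 2]] has det V = 1, so V^{-1} = adj(V)/det V = [[2, -1], [7, -3]].
Modal coordinates z(0) = V^{-1} x(0): 2·3 + (-1)·1 = 5; 7·3 + (-3)·1 = 18; so z(0) = [5, 18]^T.
x_2(t) = Σ_i (v_i)_2 · z_i(0) · e^{λ_i t} (row 2 of V times the modal terms).
x_2(1.5) = (-7)·5·e^{-3·1.5} + 2·18·e^{-2·1.5} = (-35)·0.011109 + 36·0.049787 = 1.4035.

1.4035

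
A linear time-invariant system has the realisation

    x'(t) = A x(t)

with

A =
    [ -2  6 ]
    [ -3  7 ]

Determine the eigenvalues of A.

1, 4

det(sI - A) = s^2 - (tr A)s + det A, with tr A = (-2) + 7 = 5 and det A = (-2)·7 - 6·(-3) = -14 - (-18) = 4.
So p(s) = det(sI - A) = s^2 - 5s + 4.
Factor s^2 - 5s + 4: two numbers with sum 5 and product 4 are 4 and 1, so s^2 - 5s + 4 = (s - 4)(s - 1).
Hence p(s) = (s - 4) (s - 1), with roots 1, 4.
At least one eigenvalue has non-negative real part, so the system is not asymptotically stable.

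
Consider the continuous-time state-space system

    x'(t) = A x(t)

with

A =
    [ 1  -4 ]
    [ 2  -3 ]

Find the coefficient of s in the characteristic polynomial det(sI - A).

For a 2×2 matrix, det(sI - A) = s^2 - (tr A)s + det A.
tr A = -2, det A = 5.
So p(s) = s^2 + 2s + 5.
The coefficient of s is 2.

2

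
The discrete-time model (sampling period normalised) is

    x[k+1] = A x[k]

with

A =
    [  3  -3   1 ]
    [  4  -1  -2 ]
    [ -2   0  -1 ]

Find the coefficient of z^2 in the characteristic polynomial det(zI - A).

-1

Expand det(zI - A) for the 3×3 matrix.
p(z) = z^3 - z^2 + 9z + 23.
(Check: constant term = det(-A) = (-1)^3 det A = 23; coefficient of z^2 = -tr A = -1.)
The coefficient of z^2 is -1.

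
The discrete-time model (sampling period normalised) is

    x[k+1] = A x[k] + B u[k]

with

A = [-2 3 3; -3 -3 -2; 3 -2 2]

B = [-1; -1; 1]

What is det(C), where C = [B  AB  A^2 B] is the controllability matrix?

AB = [[2], [4], [1]]
A^2B = [[11], [-20], [0]]
Controllability matrix C = [B  AB  A^2B] = [[-1, 2, 11], [-1, 4, -20], [1, 1, 0]]
Expanding along the first row, det(C) = (-1)·(4·0 - (-20)·1) - 2·((-1)·0 - (-20)·1) + 11·((-1)·1 - 4·1) = (-1)·20 - 2·20 + 11·(-5) = -115
Since det(C) ≠ 0, rank(C) = 3 and the system is completely controllable.

-115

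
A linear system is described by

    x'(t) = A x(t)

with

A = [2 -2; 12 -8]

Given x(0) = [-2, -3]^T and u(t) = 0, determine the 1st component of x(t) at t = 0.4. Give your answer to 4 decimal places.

-1.1461

det(sI - A) = s^2 - (tr A)s + det A, with tr A = 2 + (-8) = -6 and det A = 2·(-8) - (-2)·12 = -16 - (-24) = 8.
So p(s) = det(sI - A) = s^2 + 6s + 8.
Factor s^2 + 6s + 8: two numbers with sum -6 and product 8 are -2 and -4, so s^2 + 6s + 8 = (s + 2)(s + 4).
Hence p(s) = (s + 2) (s + 4), with roots -4, -2.
The eigenvalues -4, -2 are distinct and real, so A is diagonalisable and x(t) = e^{At} x(0) = V diag(e^{λ_i t}) V^{-1} x(0), where the columns of V are the eigenvectors.
λ = -4: A - (-4)I = [[6, -2], [12, -4]]. Row 1 gives 6·v1 + (-2)·v2 = 0, so take v_1 = [-1, -3]^T.
λ = -2: A - (-2)I = [[4, -2], [12, -6]]. Row 1 gives 4·v1 + (-2)·v2 = 0, so take v_2 = [1, 2]^T.
V = [v_1 v_2] = [[-1, 1], [-3, 2]] has det V = 1, so V^{-1} = adj(V)/det V = [[2, -1], [3, -1]].
Modal coordinates z(0) = V^{-1} x(0): 2·(-2) + (-1)·(-3) = -1; 3·(-2) + (-1)·(-3) = -3; so z(0) = [-1, -3]^T.
x_1(t) = Σ_i (v_i)_1 · z_i(0) · e^{λ_i t} (row 1 of V times the modal terms).
x_1(0.4) = (-1)·(-1)·e^{-4·0.4} + 1·(-3)·e^{-2·0.4} = 1·0.201897 + (-3)·0.449329 = -1.1461.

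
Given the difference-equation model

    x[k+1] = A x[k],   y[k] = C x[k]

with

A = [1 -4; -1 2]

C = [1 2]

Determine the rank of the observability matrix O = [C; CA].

2

CA = [[-1, 0]]
Observability matrix O = [C; CA] = [[1, 2], [-1, 0]]
det(O) = 1·0 - 2·(-1) = 0 - (-2) = 2 ≠ 0, so rank(O) = 2.
rank(O) = 2 = n, so the pair (A, C) is completely observable.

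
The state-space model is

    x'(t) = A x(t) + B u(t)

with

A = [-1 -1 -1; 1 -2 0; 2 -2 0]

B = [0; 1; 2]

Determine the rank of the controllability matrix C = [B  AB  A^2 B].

AB = [[-3], [-2], [-2]]
A^2B = [[7], [1], [-2]]
Controllability matrix C = [B  AB  A^2B] = [[0, -3, 7], [1, -2, 1], [2, -2, -2]]
det(C) = 0·((-2)·(-2) - 1·(-2)) - (-3)·(1·(-2) - 1·2) + 7·(1·(-2) - (-2)·2) = 0·6 - (-3)·(-4) + 7·2 = 2 ≠ 0, so rank(C) = 3.
rank(C) = 3 = n, so the pair (A, B) is completely controllable.

3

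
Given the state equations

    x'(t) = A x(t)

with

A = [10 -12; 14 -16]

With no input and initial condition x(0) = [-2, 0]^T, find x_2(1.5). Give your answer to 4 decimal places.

-0.6623

det(sI - A) = s^2 - (tr A)s + det A, with tr A = 10 + (-16) = -6 and det A = 10·(-16) - (-12)·14 = -160 - (-168) = 8.
So p(s) = det(sI - A) = s^2 + 6s + 8.
Factor s^2 + 6s + 8: two numbers with sum -6 and product 8 are -2 and -4, so s^2 + 6s + 8 = (s + 2)(s + 4).
Hence p(s) = (s + 2) (s + 4), with roots -4, -2.
The eigenvalues -4, -2 are distinct and real, so A is diagonalisable and x(t) = e^{At} x(0) = V diag(e^{λ_i t}) V^{-1} x(0), where the columns of V are the eigenvectors.
λ = -4: A - (-4)I = [[14, -12], [14, -12]]. Row 1 gives 14·v1 + (-12)·v2 = 0, so take v_1 = [-6, -7]^T.
λ = -2: A - (-2)I = [[12, -12], [14, -14]]. Row 1 gives 12·v1 + (-12)·v2 = 0, so take v_2 = [1, 1]^T.
V = [v_1 v_2] = [[-6, 1], [-7, 1]] has det V = 1, so V^{-1} = adj(V)/det V = [[1, -1], [7, -6]].
Modal coordinates z(0) = V^{-1} x(0): 1·(-2) + (-1)·0 = -2; 7·(-2) + (-6)·0 = -14; so z(0) = [-2, -14]^T.
x_2(t) = Σ_i (v_i)_2 · z_i(0) · e^{λ_i t} (row 2 of V times the modal terms).
x_2(1.5) = (-7)·(-2)·e^{-4·1.5} + 1·(-14)·e^{-2·1.5} = 14·0.002479 + (-14)·0.049787 = -0.6623.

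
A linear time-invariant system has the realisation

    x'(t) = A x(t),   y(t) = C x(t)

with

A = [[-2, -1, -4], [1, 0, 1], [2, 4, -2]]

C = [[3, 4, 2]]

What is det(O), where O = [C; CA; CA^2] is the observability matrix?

CA = [[2, 5, -12]]
CA^2 = [[-23, -50, 21]]
Observability matrix O = [C; CA; CA^2] = [[3, 4, 2], [2, 5, -12], [-23, -50, 21]]
Expanding along the first row, det(O) = 3·(5·21 - (-12)·(-50)) - 4·(2·21 - (-12)·(-23)) + 2·(2·(-50) - 5·(-23)) = 3·(-495) - 4·(-234) + 2·15 = -519
Since det(O) ≠ 0, rank(O) = 3 and the system is completely observable.

-519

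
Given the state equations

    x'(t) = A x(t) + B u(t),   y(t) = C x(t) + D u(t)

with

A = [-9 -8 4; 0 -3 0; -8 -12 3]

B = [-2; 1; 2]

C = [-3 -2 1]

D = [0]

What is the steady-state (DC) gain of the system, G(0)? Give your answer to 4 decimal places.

-0.4000

G(0) = C(-A)^{-1}B + D = -C A^{-1} B + D.
det A = -15, so A^{-1} = (1/-15)·adj(A) = [[3/5, 8/5, -4/5], [0, -1/3, 0], [8/5, 44/15, -9/5]]
A^{-1} B = [-6/5, -1/3, -58/15]^T
C A^{-1} B = 2/5
G(0) = D - C A^{-1} B = 0 - (2/5) = -2/5 ≈ -0.4000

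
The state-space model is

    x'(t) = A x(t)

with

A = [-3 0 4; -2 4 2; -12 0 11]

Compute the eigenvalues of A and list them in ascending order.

3, 4, 5

det(sI - A) = s^3 - (tr A)s^2 + (M11 + M22 + M33)s - det A, where Mii is the 2×2 principal minor of A obtained by deleting row i and column i.
tr A = (-3) + 4 + 11 = 12; M11 = 4·11 - 2·0 = 44 - 0 = 44; M22 = (-3)·11 - 4·(-12) = -33 - (-48) = 15; M33 = (-3)·4 - 0·(-2) = -12 - 0 = -12; sum of minors = 47.
det A = (-3)·(4·11 - 2·0) - 0·((-2)·11 - 2·(-12)) + 4·((-2)·0 - 4·(-12)) = (-3)·44 - 0·2 + 4·48 = 60.
So p(s) = det(sI - A) = s^3 - 12s^2 + 47s - 60.
Rational-root test: any integer root divides -60. Testing small divisors, s = 3 works: p(3) = 27 + (-108) + 141 + (-60) = 0, so (s - 3) is a factor.
Dividing, p(s) = (s - 3)(s^2 - 9s + 20).
Factor s^2 - 9s + 20: two numbers with sum 9 and product 20 are 5 and 4, so s^2 - 9s + 20 = (s - 5)(s - 4).
Hence p(s) = (s - 5) (s - 4) (s - 3), with roots 3, 4, 5.
At least one eigenvalue has non-negative real part, so the system is not asymptotically stable.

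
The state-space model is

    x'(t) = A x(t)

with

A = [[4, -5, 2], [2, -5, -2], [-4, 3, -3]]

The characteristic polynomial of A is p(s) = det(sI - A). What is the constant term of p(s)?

Expand det(sI - A) for the 3×3 matrix.
p(s) = s^3 + 4s^2 + 7s + 14.
(Check: constant term = det(-A) = (-1)^3 det A = 14; coefficient of s^2 = -tr A = 4.)
The constant term is 14.

14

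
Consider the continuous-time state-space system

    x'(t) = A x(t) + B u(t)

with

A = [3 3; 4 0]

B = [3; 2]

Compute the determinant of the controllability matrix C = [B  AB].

AB = [[15], [12]]
Controllability matrix C = [B  AB] = [[3, 15], [2, 12]]
det(C) = 3·12 - 15·2 = 36 - 30 = 6
Since det(C) ≠ 0, rank(C) = 2 and the system is completely controllable.

6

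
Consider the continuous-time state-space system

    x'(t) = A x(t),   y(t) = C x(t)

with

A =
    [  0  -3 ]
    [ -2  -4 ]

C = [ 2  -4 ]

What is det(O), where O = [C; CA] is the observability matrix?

CA = [[8, 10]]
Observability matrix O = [C; CA] = [[2, -4], [8, 10]]
det(O) = 2·10 - (-4)·8 = 20 - (-32) = 52
Since det(O) ≠ 0, rank(O) = 2 and the system is completely observable.

52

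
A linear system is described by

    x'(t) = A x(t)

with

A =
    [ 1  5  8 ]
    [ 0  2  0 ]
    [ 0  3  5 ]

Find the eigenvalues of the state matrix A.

det(sI - A) = s^3 - (tr A)s^2 + (M11 + M22 + M33)s - det A, where Mii is the 2×2 principal minor of A obtained by deleting row i and column i.
tr A = 1 + 2 + 5 = 8; M11 = 2·5 - 0·3 = 10 - 0 = 10; M22 = 1·5 - 8·0 = 5 - 0 = 5; M33 = 1·2 - 5·0 = 2 - 0 = 2; sum of minors = 17.
det A = 1·(2·5 - 0·3) - 5·(0·5 - 0·0) + 8·(0·3 - 2·0) = 1·10 - 5·0 + 8·0 = 10.
So p(s) = det(sI - A) = s^3 - 8s^2 + 17s - 10.
Rational-root test: any integer root divides -10. Testing small divisors, s = 1 works: p(1) = 1 + (-8) + 17 + (-10) = 0, so (s - 1) is a factor.
Dividing, p(s) = (s - 1)(s^2 - 7s + 10).
Factor s^2 - 7s + 10: two numbers with sum 7 and product 10 are 5 and 2, so s^2 - 7s + 10 = (s - 5)(s - 2).
Hence p(s) = (s - 5) (s - 2) (s - 1), with roots 1, 2, 5.
At least one eigenvalue has non-negative real part, so the system is not asymptotically stable.

1, 2, 5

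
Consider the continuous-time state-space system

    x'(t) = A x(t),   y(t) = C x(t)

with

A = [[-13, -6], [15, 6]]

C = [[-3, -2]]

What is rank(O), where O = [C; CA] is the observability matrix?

1

CA = [[9, 6]]
Observability matrix O = [C; CA] = [[-3, -2], [9, 6]]
Every row of O is a scalar multiple of row 1 = [-3, -2] (multipliers 1, -3), so the rows span a one-dimensional space.
O ≠ 0, hence rank(O) = 1.
rank(O) = 1 < n = 2, so the pair (A, C) is not completely observable.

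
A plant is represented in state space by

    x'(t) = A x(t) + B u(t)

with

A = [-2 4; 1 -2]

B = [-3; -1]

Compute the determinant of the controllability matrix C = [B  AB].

AB = [[2], [-1]]
Controllability matrix C = [B  AB] = [[-3, 2], [-1, -1]]
det(C) = (-3)·(-1) - 2·(-1) = 3 - (-2) = 5
Since det(C) ≠ 0, rank(C) = 2 and the system is completely controllable.

5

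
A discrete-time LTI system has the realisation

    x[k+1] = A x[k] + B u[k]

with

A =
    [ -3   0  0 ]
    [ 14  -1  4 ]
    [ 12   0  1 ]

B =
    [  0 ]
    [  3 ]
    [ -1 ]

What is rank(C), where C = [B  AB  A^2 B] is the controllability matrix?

2

AB = [[0], [-7], [-1]]
A^2B = [[0], [3], [-1]]
Controllability matrix C = [B  AB  A^2B] = [[0, 0, 0], [3, -7, 3], [-1, -1, -1]]
Row 1 of C is identically zero, so rank(C) ≤ 2.
The 2×2 minor from rows 2, 3, columns 1, 2 is 3·(-1) - (-7)·(-1) = -3 - 7 = -10 ≠ 0, so rank(C) = 2.
rank(C) = 2 < n = 3, so the pair (A, B) is not completely controllable.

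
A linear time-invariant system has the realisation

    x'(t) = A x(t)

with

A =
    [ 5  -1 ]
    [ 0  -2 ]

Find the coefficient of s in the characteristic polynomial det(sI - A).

For a 2×2 matrix, det(sI - A) = s^2 - (tr A)s + det A.
tr A = 3, det A = -10.
So p(s) = s^2 - 3s - 10.
The coefficient of s is -3.

-3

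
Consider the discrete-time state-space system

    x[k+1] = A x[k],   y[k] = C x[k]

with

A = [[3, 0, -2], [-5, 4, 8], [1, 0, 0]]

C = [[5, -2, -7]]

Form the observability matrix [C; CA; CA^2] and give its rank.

2

CA = [[18, -8, -26]]
CA^2 = [[68, -32, -100]]
Observability matrix O = [C; CA; CA^2] = [[5, -2, -7], [18, -8, -26], [68, -32, -100]]
The columns c1, c2, c3 of O are linearly dependent: c1 - c2 + c3 = 0 (check each entry), so rank(O) ≤ 2.
The 2×2 minor from rows 1, 2, columns 1, 2 is 5·(-8) - (-2)·18 = -40 - (-36) = -4 ≠ 0, so rank(O) = 2.
rank(O) = 2 < n = 3, so the pair (A, C) is not completely observable.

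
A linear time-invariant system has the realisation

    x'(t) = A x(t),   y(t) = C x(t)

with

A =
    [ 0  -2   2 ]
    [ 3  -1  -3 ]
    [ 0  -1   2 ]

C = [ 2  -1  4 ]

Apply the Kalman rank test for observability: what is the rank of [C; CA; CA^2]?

3

CA = [[-3, -7, 15]]
CA^2 = [[-21, -2, 45]]
Observability matrix O = [C; CA; CA^2] = [[2, -1, 4], [-3, -7, 15], [-21, -2, 45]]
det(O) = 2·((-7)·45 - 15·(-2)) - (-1)·((-3)·45 - 15·(-21)) + 4·((-3)·(-2) - (-7)·(-21)) = 2·(-285) - (-1)·180 + 4·(-141) = -954 ≠ 0, so rank(O) = 3.
rank(O) = 3 = n, so the pair (A, C) is completely observable.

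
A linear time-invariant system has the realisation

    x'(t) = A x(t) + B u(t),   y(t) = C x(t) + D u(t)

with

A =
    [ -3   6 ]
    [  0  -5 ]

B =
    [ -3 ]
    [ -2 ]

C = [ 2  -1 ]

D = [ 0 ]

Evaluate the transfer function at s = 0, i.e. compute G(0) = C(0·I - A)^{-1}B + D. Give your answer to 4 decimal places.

G(0) = C(-A)^{-1}B + D = -C A^{-1} B + D.
det A = 15, so A^{-1} = (1/15)·adj(A) = [[-1/3, -2/5], [0, -1/5]]
A^{-1} B = [9/5, 2/5]^T
C A^{-1} B = 16/5
G(0) = D - C A^{-1} B = 0 - (16/5) = -16/5 ≈ -3.2000

-3.2000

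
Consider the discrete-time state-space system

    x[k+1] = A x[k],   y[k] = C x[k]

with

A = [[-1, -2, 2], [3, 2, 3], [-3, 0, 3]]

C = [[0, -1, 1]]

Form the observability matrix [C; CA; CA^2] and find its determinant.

60

CA = [[-6, -2, 0]]
CA^2 = [[0, 8, -18]]
Observability matrix O = [C; CA; CA^2] = [[0, -1, 1], [-6, -2, 0], [0, 8, -18]]
Expanding along the first row, det(O) = 0·((-2)·(-18) - 0·8) - (-1)·((-6)·(-18) - 0·0) + 1·((-6)·8 - (-2)·0) = 0·36 - (-1)·108 + 1·(-48) = 60
Since det(O) ≠ 0, rank(O) = 3 and the system is completely observable.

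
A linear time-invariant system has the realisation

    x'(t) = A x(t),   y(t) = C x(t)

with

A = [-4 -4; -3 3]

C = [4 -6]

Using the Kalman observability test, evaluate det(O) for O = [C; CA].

-124

CA = [[2, -34]]
Observability matrix O = [C; CA] = [[4, -6], [2, -34]]
det(O) = 4·(-34) - (-6)·2 = -136 - (-12) = -124
Since det(O) ≠ 0, rank(O) = 2 and the system is completely observable.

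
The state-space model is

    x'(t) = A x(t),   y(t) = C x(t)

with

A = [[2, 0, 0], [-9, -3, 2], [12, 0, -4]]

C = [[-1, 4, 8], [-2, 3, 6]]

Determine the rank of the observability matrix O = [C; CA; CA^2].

2

CA = [[58, -12, -24], [41, -9, -18]]
CA^2 = [[-64, 36, 72], [-53, 27, 54]]
Observability matrix O = [C; CA; CA^2] = [[-1, 4, 8], [-2, 3, 6], [58, -12, -24], [41, -9, -18], [-64, 36, 72], [-53, 27, 54]]
The columns c1, c2, c3 of O are linearly dependent: -2·c2 + c3 = 0 (check each entry), so rank(O) ≤ 2.
The 2×2 minor from rows 1, 2, columns 1, 2 is (-1)·3 - 4·(-2) = -3 - (-8) = 5 ≠ 0, so rank(O) = 2.
rank(O) = 2 < n = 3, so the pair (A, C) is not completely observable.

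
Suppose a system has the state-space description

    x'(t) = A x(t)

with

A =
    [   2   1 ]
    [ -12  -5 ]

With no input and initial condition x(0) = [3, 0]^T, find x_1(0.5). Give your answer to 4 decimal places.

det(sI - A) = s^2 - (tr A)s + det A, with tr A = 2 + (-5) = -3 and det A = 2·(-5) - 1·(-12) = -10 - (-12) = 2.
So p(s) = det(sI - A) = s^2 + 3s + 2.
Factor s^2 + 3s + 2: two numbers with sum -3 and product 2 are -1 and -2, so s^2 + 3s + 2 = (s + 1)(s + 2).
Hence p(s) = (s + 1) (s + 2), with roots -2, -1.
The eigenvalues -2, -1 are distinct and real, so A is diagonalisable and x(t) = e^{At} x(0) = V diag(e^{λ_i t}) V^{-1} x(0), where the columns of V are the eigenvectors.
λ = -2: A - (-2)I = [[4, 1], [-12, -3]]. Row 1 gives 4·v1 + 1·v2 = 0, so take v_1 = [-1, 4]^T.
λ = -1: A - (-1)I = [[3, 1], [-12, -4]]. Row 1 gives 3·v1 + 1·v2 = 0, so take v_2 = [1, -3]^T.
V = [v_1 v_2] = [[-1, 1], [4, -3]] has det V = -1, so V^{-1} = adj(V)/det V = [[3, 1], [4, 1]].
Modal coordinates z(0) = V^{-1} x(0): 3·3 + 1·0 = 9; 4·3 + 1·0 = 12; so z(0) = [9, 12]^T.
x_1(t) = Σ_i (v_i)_1 · z_i(0) · e^{λ_i t} (row 1 of V times the modal terms).
x_1(0.5) = (-1)·9·e^{-2·0.5} + 1·12·e^{-1·0.5} = (-9)·0.367879 + 12·0.606531 = 3.9675.

3.9675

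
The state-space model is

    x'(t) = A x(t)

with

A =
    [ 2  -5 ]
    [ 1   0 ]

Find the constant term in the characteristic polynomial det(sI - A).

5

For a 2×2 matrix, det(sI - A) = s^2 - (tr A)s + det A.
tr A = 2, det A = 5.
So p(s) = s^2 - 2s + 5.
The constant term is 5.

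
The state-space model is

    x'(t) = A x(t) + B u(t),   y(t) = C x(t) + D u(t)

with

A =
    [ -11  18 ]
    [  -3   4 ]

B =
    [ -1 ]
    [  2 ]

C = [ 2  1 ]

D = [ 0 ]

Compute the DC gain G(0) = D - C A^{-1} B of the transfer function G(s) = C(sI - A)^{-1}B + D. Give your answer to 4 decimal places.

10.5000

G(0) = C(-A)^{-1}B + D = -C A^{-1} B + D.
det A = 10, so A^{-1} = (1/10)·adj(A) = [[2/5, -9/5], [3/10, -11/10]]
A^{-1} B = [-4, -5/2]^T
C A^{-1} B = -21/2
G(0) = D - C A^{-1} B = 0 - (-21/2) = 21/2 ≈ 10.5000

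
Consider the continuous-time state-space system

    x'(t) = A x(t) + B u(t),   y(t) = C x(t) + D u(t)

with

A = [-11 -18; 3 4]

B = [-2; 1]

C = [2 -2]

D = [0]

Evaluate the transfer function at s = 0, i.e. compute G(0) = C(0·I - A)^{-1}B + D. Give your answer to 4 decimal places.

-3.0000

G(0) = C(-A)^{-1}B + D = -C A^{-1} B + D.
det A = 10, so A^{-1} = (1/10)·adj(A) = [[2/5, 9/5], [-3/10, -11/10]]
A^{-1} B = [1, -1/2]^T
C A^{-1} B = 3
G(0) = D - C A^{-1} B = 0 - (3) = -3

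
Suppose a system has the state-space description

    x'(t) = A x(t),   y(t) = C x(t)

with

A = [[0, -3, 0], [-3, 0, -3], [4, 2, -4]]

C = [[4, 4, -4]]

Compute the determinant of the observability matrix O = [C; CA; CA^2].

5376

CA = [[-28, -20, 4]]
CA^2 = [[76, 92, 44]]
Observability matrix O = [C; CA; CA^2] = [[4, 4, -4], [-28, -20, 4], [76, 92, 44]]
Expanding along the first row, det(O) = 4·((-20)·44 - 4·92) - 4·((-28)·44 - 4·76) + (-4)·((-28)·92 - (-20)·76) = 4·(-1248) - 4·(-1536) + (-4)·(-1056) = 5376
Since det(O) ≠ 0, rank(O) = 3 and the system is completely observable.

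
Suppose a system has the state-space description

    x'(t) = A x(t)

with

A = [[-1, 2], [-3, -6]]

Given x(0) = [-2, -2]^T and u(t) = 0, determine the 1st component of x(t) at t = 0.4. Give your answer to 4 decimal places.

-1.3968

det(sI - A) = s^2 - (tr A)s + det A, with tr A = (-1) + (-6) = -7 and det A = (-1)·(-6) - 2·(-3) = 6 - (-6) = 12.
So p(s) = det(sI - A) = s^2 + 7s + 12.
Factor s^2 + 7s + 12: two numbers with sum -7 and product 12 are -3 and -4, so s^2 + 7s + 12 = (s + 3)(s + 4).
Hence p(s) = (s + 3) (s + 4), with roots -4, -3.
The eigenvalues -4, -3 are distinct and real, so A is diagonalisable and x(t) = e^{At} x(0) = V diag(e^{λ_i t}) V^{-1} x(0), where the columns of V are the eigenvectors.
λ = -4: A - (-4)I = [[3, 2], [-3, -2]]. Row 1 gives 3·v1 + 2·v2 = 0, so take v_1 = [2, -3]^T.
λ = -3: A - (-3)I = [[2, 2], [-3, -3]]. Row 1 gives 2·v1 + 2·v2 = 0, so take v_2 = [1, -1]^T.
V = [v_1 v_2] = [[2, 1], [-3, -1]] has det V = 1, so V^{-1} = adj(V)/det V = [[-1, -1], [3, 2]].
Modal coordinates z(0) = V^{-1} x(0): (-1)·(-2) + (-1)·(-2) = 4; 3·(-2) + 2·(-2) = -10; so z(0) = [4, -10]^T.
x_1(t) = Σ_i (v_i)_1 · z_i(0) · e^{λ_i t} (row 1 of V times the modal terms).
x_1(0.4) = 2·4·e^{-4·0.4} + 1·(-10)·e^{-3·0.4} = 8·0.201897 + (-10)·0.301194 = -1.3968.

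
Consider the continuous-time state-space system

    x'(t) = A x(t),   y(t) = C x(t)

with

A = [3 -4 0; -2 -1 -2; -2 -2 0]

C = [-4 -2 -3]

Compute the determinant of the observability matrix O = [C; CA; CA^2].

304

CA = [[-2, 24, 4]]
CA^2 = [[-62, -24, -48]]
Observability matrix O = [C; CA; CA^2] = [[-4, -2, -3], [-2, 24, 4], [-62, -24, -48]]
Expanding along the first row, det(O) = (-4)·(24·(-48) - 4·(-24)) - (-2)·((-2)·(-48) - 4·(-62)) + (-3)·((-2)·(-24) - 24·(-62)) = (-4)·(-1056) - (-2)·344 + (-3)·1536 = 304
Since det(O) ≠ 0, rank(O) = 3 and the system is completely observable.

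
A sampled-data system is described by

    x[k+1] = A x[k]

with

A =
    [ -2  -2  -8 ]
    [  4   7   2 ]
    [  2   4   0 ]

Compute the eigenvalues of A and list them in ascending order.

-1, 2, 4

det(zI - A) = z^3 - (tr A)z^2 + (M11 + M22 + M33)z - det A, where Mii is the 2×2 principal minor of A obtained by deleting row i and column i.
tr A = (-2) + 7 + 0 = 5; M11 = 7·0 - 2·4 = 0 - 8 = -8; M22 = (-2)·0 - (-8)·2 = 0 - (-16) = 16; M33 = (-2)·7 - (-2)·4 = -14 - (-8) = -6; sum of minors = 2.
det A = (-2)·(7·0 - 2·4) - (-2)·(4·0 - 2·2) + (-8)·(4·4 - 7·2) = (-2)·(-8) - (-2)·(-4) + (-8)·2 = -8.
So p(z) = det(zI - A) = z^3 - 5z^2 + 2z + 8.
Rational-root test: any integer root divides 8. Testing small divisors, z = -1 works: p(-1) = -1 + (-5) + (-2) + 8 = 0, so (z + 1) is a factor.
Dividing, p(z) = (z + 1)(z^2 - 6z + 8).
Factor z^2 - 6z + 8: two numbers with sum 6 and product 8 are 4 and 2, so z^2 - 6z + 8 = (z - 4)(z - 2).
Hence p(z) = (z - 4) (z - 2) (z + 1), with roots -1, 2, 4.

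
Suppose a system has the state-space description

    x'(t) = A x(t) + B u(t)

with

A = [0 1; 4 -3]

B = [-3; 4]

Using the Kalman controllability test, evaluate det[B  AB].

56

AB = [[4], [-24]]
Controllability matrix C = [B  AB] = [[-3, 4], [4, -24]]
det(C) = (-3)·(-24) - 4·4 = 72 - 16 = 56
Since det(C) ≠ 0, rank(C) = 2 and the system is completely controllable.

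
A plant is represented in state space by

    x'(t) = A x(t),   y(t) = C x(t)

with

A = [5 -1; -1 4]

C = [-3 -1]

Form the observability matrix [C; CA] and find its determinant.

-11

CA = [[-14, -1]]
Observability matrix O = [C; CA] = [[-3, -1], [-14, -1]]
det(O) = (-3)·(-1) - (-1)·(-14) = 3 - 14 = -11
Since det(O) ≠ 0, rank(O) = 2 and the system is completely observable.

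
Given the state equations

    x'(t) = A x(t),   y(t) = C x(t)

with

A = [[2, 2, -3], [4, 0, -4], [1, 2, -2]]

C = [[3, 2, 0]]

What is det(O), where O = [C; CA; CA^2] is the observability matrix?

-1176

CA = [[14, 6, -17]]
CA^2 = [[35, -6, -32]]
Observability matrix O = [C; CA; CA^2] = [[3, 2, 0], [14, 6, -17], [35, -6, -32]]
Expanding along the first row, det(O) = 3·(6·(-32) - (-17)·(-6)) - 2·(14·(-32) - (-17)·35) + 0·(14·(-6) - 6·35) = 3·(-294) - 2·147 + 0·(-294) = -1176
Since det(O) ≠ 0, rank(O) = 3 and the system is completely observable.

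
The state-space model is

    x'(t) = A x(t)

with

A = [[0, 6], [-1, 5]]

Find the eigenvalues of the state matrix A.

det(sI - A) = s^2 - (tr A)s + det A, with tr A = 0 + 5 = 5 and det A = 0·5 - 6·(-1) = 0 - (-6) = 6.
So p(s) = det(sI - A) = s^2 - 5s + 6.
Factor s^2 - 5s + 6: two numbers with sum 5 and product 6 are 3 and 2, so s^2 - 5s + 6 = (s - 3)(s - 2).
Hence p(s) = (s - 3) (s - 2), with roots 2, 3.
At least one eigenvalue has non-negative real part, so the system is not asymptotically stable.

2, 3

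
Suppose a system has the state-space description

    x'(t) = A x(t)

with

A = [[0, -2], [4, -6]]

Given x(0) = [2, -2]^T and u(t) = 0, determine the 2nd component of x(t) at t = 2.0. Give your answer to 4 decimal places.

0.1072

det(sI - A) = s^2 - (tr A)s + det A, with tr A = 0 + (-6) = -6 and det A = 0·(-6) - (-2)·4 = 0 - (-8) = 8.
So p(s) = det(sI - A) = s^2 + 6s + 8.
Factor s^2 + 6s + 8: two numbers with sum -6 and product 8 are -2 and -4, so s^2 + 6s + 8 = (s + 2)(s + 4).
Hence p(s) = (s + 2) (s + 4), with roots -4, -2.
The eigenvalues -4, -2 are distinct and real, so A is diagonalisable and x(t) = e^{At} x(0) = V diag(e^{λ_i t}) V^{-1} x(0), where the columns of V are the eigenvectors.
λ = -4: A - (-4)I = [[4, -2], [4, -2]]. Row 1 gives 4·v1 + (-2)·v2 = 0, so take v_1 = [-1, -2]^T.
λ = -2: A - (-2)I = [[2, -2], [4, -4]]. Row 1 gives 2·v1 + (-2)·v2 = 0, so take v_2 = [1, 1]^T.
V = [v_1 v_2] = [[-1, 1], [-2, 1]] has det V = 1, so V^{-1} = adj(V)/det V = [[1, -1], [2, -1]].
Modal coordinates z(0) = V^{-1} x(0): 1·2 + (-1)·(-2) = 4; 2·2 + (-1)·(-2) = 6; so z(0) = [4, 6]^T.
x_2(t) = Σ_i (v_i)_2 · z_i(0) · e^{λ_i t} (row 2 of V times the modal terms).
x_2(2.0) = (-2)·4·e^{-4·2.0} + 1·6·e^{-2·2.0} = (-8)·0.000335 + 6·0.018316 = 0.1072.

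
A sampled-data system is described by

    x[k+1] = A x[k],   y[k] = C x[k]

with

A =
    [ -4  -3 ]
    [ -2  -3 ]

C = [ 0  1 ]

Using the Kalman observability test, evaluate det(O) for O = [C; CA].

CA = [[-2, -3]]
Observability matrix O = [C; CA] = [[0, 1], [-2, -3]]
det(O) = 0·(-3) - 1·(-2) = 0 - (-2) = 2
Since det(O) ≠ 0, rank(O) = 2 and the system is completely observable.

2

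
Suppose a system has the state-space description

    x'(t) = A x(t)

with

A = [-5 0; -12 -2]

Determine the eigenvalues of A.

-5, -2

det(sI - A) = s^2 - (tr A)s + det A, with tr A = (-5) + (-2) = -7 and det A = (-5)·(-2) - 0·(-12) = 10 - 0 = 10.
So p(s) = det(sI - A) = s^2 + 7s + 10.
Factor s^2 + 7s + 10: two numbers with sum -7 and product 10 are -2 and -5, so s^2 + 7s + 10 = (s + 2)(s + 5).
Hence p(s) = (s + 2) (s + 5), with roots -5, -2.
All eigenvalues have negative real part, so the system is asymptotically stable.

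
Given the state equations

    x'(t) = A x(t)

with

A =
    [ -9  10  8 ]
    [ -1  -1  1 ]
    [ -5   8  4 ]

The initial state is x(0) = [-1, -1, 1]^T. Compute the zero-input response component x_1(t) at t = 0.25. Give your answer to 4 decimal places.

det(sI - A) = s^3 - (tr A)s^2 + (M11 + M22 + M33)s - det A, where Mii is the 2×2 principal minor of A obtained by deleting row i and column i.
tr A = (-9) + (-1) + 4 = -6; M11 = (-1)·4 - 1·8 = -4 - 8 = -12; M22 = (-9)·4 - 8·(-5) = -36 - (-40) = 4; M33 = (-9)·(-1) - 10·(-1) = 9 - (-10) = 19; sum of minors = 11.
det A = (-9)·((-1)·4 - 1·8) - 10·((-1)·4 - 1·(-5)) + 8·((-1)·8 - (-1)·(-5)) = (-9)·(-12) - 10·1 + 8·(-13) = -6.
So p(s) = det(sI - A) = s^3 + 6s^2 + 11s + 6.
Rational-root test: any integer root divides 6. Testing small divisors, s = -1 works: p(-1) = -1 + 6 + (-11) + 6 = 0, so (s + 1) is a factor.
Dividing, p(s) = (s + 1)(s^2 + 5s + 6).
Factor s^2 + 5s + 6: two numbers with sum -5 and product 6 are -2 and -3, so s^2 + 5s + 6 = (s + 2)(s + 3).
Hence p(s) = (s + 1) (s + 2) (s + 3), with roots -3, -2, -1.
The eigenvalues -3, -2, -1 are distinct and real, so A is diagonalisable and x(t) = e^{At} x(0) = V diag(e^{λ_i t}) V^{-1} x(0), where the columns of V are the eigenvectors.
λ = -3: A - (-3)I = [[-6, 10, 8], [-1, 2, 1], [-5, 8, 7]]. v must be orthogonal to every row; (row 1) × (row 2) = [-6, -2, -2], so take v_1 = [3, 1, 1]^T.
λ = -2: A - (-2)I = [[-7, 10, 8], [-1, 1, 1], [-5, 8, 6]]. v must be orthogonal to every row; (row 1) × (row 2) = [2, -1, 3], so take v_2 = [-2, 1, -3]^T.
λ = -1: A - (-1)I = [[-8, 10, 8], [-1, 0, 1], [-5, 8, 5]]. v must be orthogonal to every row; (row 1) × (row 2) = [10, 0, 10], so take v_3 = [-1, 0, -1]^T.
V = [v_1 v_2 v_3] = [[3, -2, -1], [1, 1, 0], [1, -3, -1]] has det V = -1, so V^{-1} = adj(V)/det V = [[1, -1, -1], [-1, 2, 1], [4, -7, -5]].
Modal coordinates z(0) = V^{-1} x(0): 1·(-1) + (-1)·(-1) + (-1)·1 = -1; (-1)·(-1) + 2·(-1) + 1·1 = 0; 4·(-1) + (-7)·(-1) + (-5)·1 = -2; so z(0) = [-1, 0, -2]^T.
x_1(t) = Σ_i (v_i)_1 · z_i(0) · e^{λ_i t} (row 1 of V times the modal terms).
x_1(0.25) = 3·(-1)·e^{-3·0.25} + (-2)·0·e^{-2·0.25} + (-1)·(-2)·e^{-1·0.25} = (-3)·0.472367 + 0·0.606531 + 2·0.778801 = 0.1405.

0.1405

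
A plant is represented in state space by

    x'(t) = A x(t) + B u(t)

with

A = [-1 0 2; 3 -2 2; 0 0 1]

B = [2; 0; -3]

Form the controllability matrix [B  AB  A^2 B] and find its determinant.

AB = [[-8], [0], [-3]]
A^2B = [[2], [-30], [-3]]
Controllability matrix C = [B  AB  A^2B] = [[2, -8, 2], [0, 0, -30], [-3, -3, -3]]
Expanding along the first row, det(C) = 2·(0·(-3) - (-30)·(-3)) - (-8)·(0·(-3) - (-30)·(-3)) + 2·(0·(-3) - 0·(-3)) = 2·(-90) - (-8)·(-90) + 2·0 = -900
Since det(C) ≠ 0, rank(C) = 3 and the system is completely controllable.

-900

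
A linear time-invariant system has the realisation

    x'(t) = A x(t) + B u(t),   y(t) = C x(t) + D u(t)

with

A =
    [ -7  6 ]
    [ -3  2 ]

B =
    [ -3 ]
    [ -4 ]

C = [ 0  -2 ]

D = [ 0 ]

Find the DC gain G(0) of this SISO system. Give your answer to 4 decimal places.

G(0) = C(-A)^{-1}B + D = -C A^{-1} B + D.
det A = 4, so A^{-1} = (1/4)·adj(A) = [[1/2, -3/2], [3/4, -7/4]]
A^{-1} B = [9/2, 19/4]^T
C A^{-1} B = -19/2
G(0) = D - C A^{-1} B = 0 - (-19/2) = 19/2 ≈ 9.5000

9.5000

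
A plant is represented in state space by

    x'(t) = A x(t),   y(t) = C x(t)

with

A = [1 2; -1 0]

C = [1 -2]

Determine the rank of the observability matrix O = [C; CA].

CA = [[3, 2]]
Observability matrix O = [C; CA] = [[1, -2], [3, 2]]
det(O) = 1·2 - (-2)·3 = 2 - (-6) = 8 ≠ 0, so rank(O) = 2.
rank(O) = 2 = n, so the pair (A, C) is completely observable.

2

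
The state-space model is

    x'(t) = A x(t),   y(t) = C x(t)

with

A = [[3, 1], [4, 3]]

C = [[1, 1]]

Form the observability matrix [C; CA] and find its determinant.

CA = [[7, 4]]
Observability matrix O = [C; CA] = [[1, 1], [7, 4]]
det(O) = 1·4 - 1·7 = 4 - 7 = -3
Since det(O) ≠ 0, rank(O) = 2 and the system is completely observable.

-3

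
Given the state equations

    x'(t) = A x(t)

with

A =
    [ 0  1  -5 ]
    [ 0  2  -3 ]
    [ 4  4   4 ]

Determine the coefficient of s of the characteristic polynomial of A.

Expand det(sI - A) for the 3×3 matrix.
p(s) = s^3 - 6s^2 + 40s - 28.
(Check: constant term = det(-A) = (-1)^3 det A = -28; coefficient of s^2 = -tr A = -6.)
The coefficient of s is 40.

40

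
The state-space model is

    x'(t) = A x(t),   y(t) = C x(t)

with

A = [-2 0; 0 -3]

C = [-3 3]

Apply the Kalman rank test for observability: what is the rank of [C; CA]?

CA = [[6, -9]]
Observability matrix O = [C; CA] = [[-3, 3], [6, -9]]
det(O) = (-3)·(-9) - 3·6 = 27 - 18 = 9 ≠ 0, so rank(O) = 2.
rank(O) = 2 = n, so the pair (A, C) is completely observable.

2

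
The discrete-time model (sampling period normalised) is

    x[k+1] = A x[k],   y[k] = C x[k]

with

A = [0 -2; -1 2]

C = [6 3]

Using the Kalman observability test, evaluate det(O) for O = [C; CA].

-27

CA = [[-3, -6]]
Observability matrix O = [C; CA] = [[6, 3], [-3, -6]]
det(O) = 6·(-6) - 3·(-3) = -36 - (-9) = -27
Since det(O) ≠ 0, rank(O) = 2 and the system is completely observable.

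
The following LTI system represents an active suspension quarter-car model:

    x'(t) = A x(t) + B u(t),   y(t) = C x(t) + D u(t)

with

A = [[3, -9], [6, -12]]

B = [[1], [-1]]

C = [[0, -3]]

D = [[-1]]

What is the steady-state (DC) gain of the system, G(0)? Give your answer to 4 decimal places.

-2.5000

G(0) = C(-A)^{-1}B + D = -C A^{-1} B + D.
det A = 18, so A^{-1} = (1/18)·adj(A) = [[-2/3, 1/2], [-1/3, 1/6]]
A^{-1} B = [-7/6, -1/2]^T
C A^{-1} B = 3/2
G(0) = D - C A^{-1} B = -1 - (3/2) = -5/2 ≈ -2.5000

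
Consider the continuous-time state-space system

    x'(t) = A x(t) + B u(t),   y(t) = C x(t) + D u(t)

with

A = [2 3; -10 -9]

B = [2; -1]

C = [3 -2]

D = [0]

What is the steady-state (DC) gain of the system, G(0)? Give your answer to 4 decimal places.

G(0) = C(-A)^{-1}B + D = -C A^{-1} B + D.
det A = 12, so A^{-1} = (1/12)·adj(A) = [[-3/4, -1/4], [5/6, 1/6]]
A^{-1} B = [-5/4, 3/2]^T
C A^{-1} B = -27/4
G(0) = D - C A^{-1} B = 0 - (-27/4) = 27/4 ≈ 6.7500

6.7500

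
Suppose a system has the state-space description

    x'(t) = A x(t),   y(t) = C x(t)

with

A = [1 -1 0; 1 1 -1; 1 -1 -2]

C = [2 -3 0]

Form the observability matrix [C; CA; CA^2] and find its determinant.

82

CA = [[-1, -5, 3]]
CA^2 = [[-3, -7, -1]]
Observability matrix O = [C; CA; CA^2] = [[2, -3, 0], [-1, -5, 3], [-3, -7, -1]]
Expanding along the first row, det(O) = 2·((-5)·(-1) - 3·(-7)) - (-3)·((-1)·(-1) - 3·(-3)) + 0·((-1)·(-7) - (-5)·(-3)) = 2·26 - (-3)·10 + 0·(-8) = 82
Since det(O) ≠ 0, rank(O) = 3 and the system is completely observable.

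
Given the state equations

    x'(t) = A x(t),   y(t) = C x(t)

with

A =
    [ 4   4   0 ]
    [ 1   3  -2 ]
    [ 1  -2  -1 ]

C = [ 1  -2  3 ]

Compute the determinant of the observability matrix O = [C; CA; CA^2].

CA = [[5, -8, 1]]
CA^2 = [[13, -6, 15]]
Observability matrix O = [C; CA; CA^2] = [[1, -2, 3], [5, -8, 1], [13, -6, 15]]
Expanding along the first row, det(O) = 1·((-8)·15 - 1·(-6)) - (-2)·(5·15 - 1·13) + 3·(5·(-6) - (-8)·13) = 1·(-114) - (-2)·62 + 3·74 = 232
Since det(O) ≠ 0, rank(O) = 3 and the system is completely observable.

232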